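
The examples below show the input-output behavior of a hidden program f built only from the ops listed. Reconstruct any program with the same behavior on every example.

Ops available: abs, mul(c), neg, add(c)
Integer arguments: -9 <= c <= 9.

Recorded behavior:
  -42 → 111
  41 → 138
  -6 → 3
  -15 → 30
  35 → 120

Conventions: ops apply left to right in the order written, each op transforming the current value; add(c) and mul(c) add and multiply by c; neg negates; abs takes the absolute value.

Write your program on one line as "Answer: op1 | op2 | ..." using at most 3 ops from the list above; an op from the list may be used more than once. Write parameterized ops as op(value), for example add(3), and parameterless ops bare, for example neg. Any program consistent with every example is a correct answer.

add(5) | abs | mul(3)

Check, running the answer program on each example:
  -42 -> -37 -> 37 -> 111
  41 -> 46 -> 46 -> 138
  -6 -> -1 -> 1 -> 3
  -15 -> -10 -> 10 -> 30
  35 -> 40 -> 40 -> 120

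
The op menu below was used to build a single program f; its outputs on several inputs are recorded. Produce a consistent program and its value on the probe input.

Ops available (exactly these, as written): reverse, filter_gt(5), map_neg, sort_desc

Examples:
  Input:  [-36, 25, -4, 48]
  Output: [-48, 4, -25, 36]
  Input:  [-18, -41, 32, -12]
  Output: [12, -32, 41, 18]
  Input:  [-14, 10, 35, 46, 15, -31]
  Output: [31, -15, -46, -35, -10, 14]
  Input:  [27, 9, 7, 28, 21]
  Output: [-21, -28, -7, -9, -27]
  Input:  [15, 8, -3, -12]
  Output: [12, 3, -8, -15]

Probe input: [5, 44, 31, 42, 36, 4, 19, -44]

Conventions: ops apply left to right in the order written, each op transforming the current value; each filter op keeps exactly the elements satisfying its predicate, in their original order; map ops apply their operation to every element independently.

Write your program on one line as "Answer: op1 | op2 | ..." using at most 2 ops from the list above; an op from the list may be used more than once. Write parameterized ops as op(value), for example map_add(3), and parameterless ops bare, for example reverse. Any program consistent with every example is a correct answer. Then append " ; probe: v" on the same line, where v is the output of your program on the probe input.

map_neg | reverse ; probe: [44, -19, -4, -36, -42, -31, -44, -5]

Check, running the answer program on each example:
  [-36, 25, -4, 48] -> [36, -25, 4, -48] -> [-48, 4, -25, 36]
  [-18, -41, 32, -12] -> [18, 41, -32, 12] -> [12, -32, 41, 18]
  [-14, 10, 35, 46, 15, -31] -> [14, -10, -35, -46, -15, 31] -> [31, -15, -46, -35, -10, 14]
  [27, 9, 7, 28, 21] -> [-27, -9, -7, -28, -21] -> [-21, -28, -7, -9, -27]
  [15, 8, -3, -12] -> [-15, -8, 3, 12] -> [12, 3, -8, -15]
  probe: [5, 44, 31, 42, 36, 4, 19, -44] -> [-5, -44, -31, -42, -36, -4, -19, 44] -> [44, -19, -4, -36, -42, -31, -44, -5]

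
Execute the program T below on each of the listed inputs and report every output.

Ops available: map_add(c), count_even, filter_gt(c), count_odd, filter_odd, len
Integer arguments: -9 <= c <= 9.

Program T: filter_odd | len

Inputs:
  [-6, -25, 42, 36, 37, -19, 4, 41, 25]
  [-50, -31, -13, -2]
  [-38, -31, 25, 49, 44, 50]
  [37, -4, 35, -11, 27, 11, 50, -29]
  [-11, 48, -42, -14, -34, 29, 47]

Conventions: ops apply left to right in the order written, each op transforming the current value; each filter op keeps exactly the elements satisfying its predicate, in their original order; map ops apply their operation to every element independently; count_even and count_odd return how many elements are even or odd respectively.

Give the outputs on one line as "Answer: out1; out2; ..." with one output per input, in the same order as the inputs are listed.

5; 2; 3; 6; 3

Execution, op by op:
  [-6, -25, 42, 36, 37, -19, 4, 41, 25] -> [-25, 37, -19, 41, 25] -> 5
  [-50, -31, -13, -2] -> [-31, -13] -> 2
  [-38, -31, 25, 49, 44, 50] -> [-31, 25, 49] -> 3
  [37, -4, 35, -11, 27, 11, 50, -29] -> [37, 35, -11, 27, 11, -29] -> 6
  [-11, 48, -42, -14, -34, 29, 47] -> [-11, 29, 47] -> 3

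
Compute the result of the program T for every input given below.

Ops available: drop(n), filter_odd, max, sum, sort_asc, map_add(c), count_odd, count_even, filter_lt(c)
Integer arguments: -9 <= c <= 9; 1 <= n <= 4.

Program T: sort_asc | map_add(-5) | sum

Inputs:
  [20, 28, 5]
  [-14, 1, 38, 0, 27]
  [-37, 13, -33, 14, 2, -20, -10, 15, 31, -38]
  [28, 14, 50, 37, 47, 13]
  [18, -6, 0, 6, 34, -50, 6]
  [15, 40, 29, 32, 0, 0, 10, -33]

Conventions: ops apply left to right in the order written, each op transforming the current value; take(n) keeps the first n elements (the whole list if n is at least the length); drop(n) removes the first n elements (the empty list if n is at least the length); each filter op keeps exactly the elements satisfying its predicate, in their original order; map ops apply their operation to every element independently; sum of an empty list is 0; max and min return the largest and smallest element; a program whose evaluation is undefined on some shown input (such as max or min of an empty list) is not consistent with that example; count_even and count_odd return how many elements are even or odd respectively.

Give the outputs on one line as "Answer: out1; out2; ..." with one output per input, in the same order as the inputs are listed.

38; 27; -113; 159; -27; 53

Execution, op by op:
  [20, 28, 5] -> [5, 20, 28] -> [0, 15, 23] -> 38
  [-14, 1, 38, 0, 27] -> [-14, 0, 1, 27, 38] -> [-19, -5, -4, 22, 33] -> 27
  [-37, 13, -33, 14, 2, -20, -10, 15, 31, -38] -> [-38, -37, -33, -20, -10, 2, 13, 14, 15, 31] -> [-43, -42, -38, -25, -15, -3, 8, 9, 10, 26] -> -113
  [28, 14, 50, 37, 47, 13] -> [13, 14, 28, 37, 47, 50] -> [8, 9, 23, 32, 42, 45] -> 159
  [18, -6, 0, 6, 34, -50, 6] -> [-50, -6, 0, 6, 6, 18, 34] -> [-55, -11, -5, 1, 1, 13, 29] -> -27
  [15, 40, 29, 32, 0, 0, 10, -33] -> [-33, 0, 0, 10, 15, 29, 32, 40] -> [-38, -5, -5, 5, 10, 24, 27, 35] -> 53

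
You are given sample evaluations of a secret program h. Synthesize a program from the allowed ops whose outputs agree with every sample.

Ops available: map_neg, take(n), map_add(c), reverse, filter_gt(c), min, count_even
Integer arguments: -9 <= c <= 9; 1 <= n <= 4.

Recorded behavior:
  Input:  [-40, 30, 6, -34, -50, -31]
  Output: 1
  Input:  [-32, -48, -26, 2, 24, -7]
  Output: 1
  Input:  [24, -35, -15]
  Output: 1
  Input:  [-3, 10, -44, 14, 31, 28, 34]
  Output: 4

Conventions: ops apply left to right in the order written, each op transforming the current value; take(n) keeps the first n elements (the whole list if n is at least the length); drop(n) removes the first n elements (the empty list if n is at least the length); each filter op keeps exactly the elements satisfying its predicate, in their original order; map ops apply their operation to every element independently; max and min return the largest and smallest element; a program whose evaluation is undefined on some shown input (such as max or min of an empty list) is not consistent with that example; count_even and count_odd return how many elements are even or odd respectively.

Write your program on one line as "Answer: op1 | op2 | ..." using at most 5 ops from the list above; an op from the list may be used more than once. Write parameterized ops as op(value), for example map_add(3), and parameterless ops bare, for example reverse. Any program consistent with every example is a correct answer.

filter_gt(-9) | filter_gt(8) | map_neg | count_even

Check, running the answer program on each example:
  [-40, 30, 6, -34, -50, -31] -> [30, 6] -> [30] -> [-30] -> 1
  [-32, -48, -26, 2, 24, -7] -> [2, 24, -7] -> [24] -> [-24] -> 1
  [24, -35, -15] -> [24] -> [24] -> [-24] -> 1
  [-3, 10, -44, 14, 31, 28, 34] -> [-3, 10, 14, 31, 28, 34] -> [10, 14, 31, 28, 34] -> [-10, -14, -31, -28, -34] -> 4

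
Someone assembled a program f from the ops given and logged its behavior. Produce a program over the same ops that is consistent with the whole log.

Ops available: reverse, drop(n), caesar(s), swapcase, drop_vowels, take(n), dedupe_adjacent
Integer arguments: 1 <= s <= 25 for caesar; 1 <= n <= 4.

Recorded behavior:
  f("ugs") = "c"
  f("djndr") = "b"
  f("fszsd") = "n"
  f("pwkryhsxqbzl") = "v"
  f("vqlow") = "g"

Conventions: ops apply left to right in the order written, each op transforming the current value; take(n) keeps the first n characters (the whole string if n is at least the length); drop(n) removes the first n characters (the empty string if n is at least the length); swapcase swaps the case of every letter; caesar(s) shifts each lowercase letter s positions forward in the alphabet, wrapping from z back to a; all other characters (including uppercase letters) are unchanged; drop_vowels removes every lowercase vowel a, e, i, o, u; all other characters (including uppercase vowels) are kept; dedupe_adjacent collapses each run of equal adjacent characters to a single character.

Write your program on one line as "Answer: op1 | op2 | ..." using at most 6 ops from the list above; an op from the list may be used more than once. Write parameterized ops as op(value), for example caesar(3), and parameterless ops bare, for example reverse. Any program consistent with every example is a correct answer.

caesar(10) | swapcase | reverse | swapcase | take(1)

Check, running the answer program on each example:
  "ugs" -> "eqc" -> "EQC" -> "CQE" -> "cqe" -> "c"
  "djndr" -> "ntxnb" -> "NTXNB" -> "BNXTN" -> "bnxtn" -> "b"
  "fszsd" -> "pcjcn" -> "PCJCN" -> "NCJCP" -> "ncjcp" -> "n"
  "pwkryhsxqbzl" -> "zgubirchaljv" -> "ZGUBIRCHALJV" -> "VJLAHCRIBUGZ" -> "vjlahcribugz" -> "v"
  "vqlow" -> "favyg" -> "FAVYG" -> "GYVAF" -> "gyvaf" -> "g"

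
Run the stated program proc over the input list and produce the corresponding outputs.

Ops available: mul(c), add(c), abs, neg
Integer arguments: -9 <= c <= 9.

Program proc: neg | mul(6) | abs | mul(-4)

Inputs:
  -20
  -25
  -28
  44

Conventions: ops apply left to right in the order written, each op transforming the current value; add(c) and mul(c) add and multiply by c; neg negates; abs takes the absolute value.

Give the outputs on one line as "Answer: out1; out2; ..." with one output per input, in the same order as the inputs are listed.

Execution, op by op:
  -20 -> 20 -> 120 -> 120 -> -480
  -25 -> 25 -> 150 -> 150 -> -600
  -28 -> 28 -> 168 -> 168 -> -672
  44 -> -44 -> -264 -> 264 -> -1056

-480; -600; -672; -1056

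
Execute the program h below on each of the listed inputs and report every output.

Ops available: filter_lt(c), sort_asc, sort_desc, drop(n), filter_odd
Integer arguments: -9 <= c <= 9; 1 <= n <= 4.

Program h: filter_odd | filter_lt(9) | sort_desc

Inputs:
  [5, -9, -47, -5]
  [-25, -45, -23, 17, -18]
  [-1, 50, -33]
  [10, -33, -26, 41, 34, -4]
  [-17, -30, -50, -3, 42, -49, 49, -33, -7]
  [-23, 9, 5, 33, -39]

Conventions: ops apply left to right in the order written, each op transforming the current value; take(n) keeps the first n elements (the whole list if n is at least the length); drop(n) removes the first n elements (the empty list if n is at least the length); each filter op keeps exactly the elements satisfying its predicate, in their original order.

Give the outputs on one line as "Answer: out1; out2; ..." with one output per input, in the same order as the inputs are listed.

[5, -5, -9, -47]; [-23, -25, -45]; [-1, -33]; [-33]; [-3, -7, -17, -33, -49]; [5, -23, -39]

Execution, op by op:
  [5, -9, -47, -5] -> [5, -9, -47, -5] -> [5, -9, -47, -5] -> [5, -5, -9, -47]
  [-25, -45, -23, 17, -18] -> [-25, -45, -23, 17] -> [-25, -45, -23] -> [-23, -25, -45]
  [-1, 50, -33] -> [-1, -33] -> [-1, -33] -> [-1, -33]
  [10, -33, -26, 41, 34, -4] -> [-33, 41] -> [-33] -> [-33]
  [-17, -30, -50, -3, 42, -49, 49, -33, -7] -> [-17, -3, -49, 49, -33, -7] -> [-17, -3, -49, -33, -7] -> [-3, -7, -17, -33, -49]
  [-23, 9, 5, 33, -39] -> [-23, 9, 5, 33, -39] -> [-23, 5, -39] -> [5, -23, -39]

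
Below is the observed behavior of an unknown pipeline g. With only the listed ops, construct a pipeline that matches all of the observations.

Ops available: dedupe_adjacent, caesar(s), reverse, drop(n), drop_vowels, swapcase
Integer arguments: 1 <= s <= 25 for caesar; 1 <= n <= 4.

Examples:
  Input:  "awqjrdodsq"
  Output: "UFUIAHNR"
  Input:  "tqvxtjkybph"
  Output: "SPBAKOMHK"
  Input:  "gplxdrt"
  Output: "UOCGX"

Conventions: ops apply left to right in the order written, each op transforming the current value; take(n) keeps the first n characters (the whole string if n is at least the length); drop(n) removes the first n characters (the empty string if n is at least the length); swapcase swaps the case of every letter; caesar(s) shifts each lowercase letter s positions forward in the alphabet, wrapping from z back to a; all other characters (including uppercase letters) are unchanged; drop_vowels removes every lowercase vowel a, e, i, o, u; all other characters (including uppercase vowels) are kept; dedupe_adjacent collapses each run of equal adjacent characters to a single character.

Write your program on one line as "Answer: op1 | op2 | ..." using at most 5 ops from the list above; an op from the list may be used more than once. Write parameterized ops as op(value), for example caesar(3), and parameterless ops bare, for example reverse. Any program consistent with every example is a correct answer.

reverse | drop(2) | caesar(10) | caesar(7) | swapcase

Check, running the answer program on each example:
  "awqjrdodsq" -> "qsdodrjqwa" -> "dodrjqwa" -> "nynbtagk" -> "ufuiahnr" -> "UFUIAHNR"
  "tqvxtjkybph" -> "hpbykjtxvqt" -> "bykjtxvqt" -> "liutdhfad" -> "spbakomhk" -> "SPBAKOMHK"
  "gplxdrt" -> "trdxlpg" -> "dxlpg" -> "nhvzq" -> "uocgx" -> "UOCGX"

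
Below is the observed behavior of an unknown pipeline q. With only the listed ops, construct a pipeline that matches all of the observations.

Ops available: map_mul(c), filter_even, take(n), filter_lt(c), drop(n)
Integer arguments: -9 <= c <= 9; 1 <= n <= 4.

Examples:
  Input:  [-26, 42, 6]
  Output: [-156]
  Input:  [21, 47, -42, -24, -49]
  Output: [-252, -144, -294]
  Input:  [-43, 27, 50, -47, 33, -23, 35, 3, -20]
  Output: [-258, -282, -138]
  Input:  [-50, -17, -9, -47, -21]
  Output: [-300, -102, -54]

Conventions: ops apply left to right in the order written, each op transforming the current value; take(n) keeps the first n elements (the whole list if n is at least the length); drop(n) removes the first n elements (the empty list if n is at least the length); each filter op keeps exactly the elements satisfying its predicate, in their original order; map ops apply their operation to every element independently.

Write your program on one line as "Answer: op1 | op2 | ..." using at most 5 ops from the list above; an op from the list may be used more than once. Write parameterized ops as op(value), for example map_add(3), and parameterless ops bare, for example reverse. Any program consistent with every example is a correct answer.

map_mul(6) | filter_lt(-5) | take(4) | take(3)

Check, running the answer program on each example:
  [-26, 42, 6] -> [-156, 252, 36] -> [-156] -> [-156] -> [-156]
  [21, 47, -42, -24, -49] -> [126, 282, -252, -144, -294] -> [-252, -144, -294] -> [-252, -144, -294] -> [-252, -144, -294]
  [-43, 27, 50, -47, 33, -23, 35, 3, -20] -> [-258, 162, 300, -282, 198, -138, 210, 18, -120] -> [-258, -282, -138, -120] -> [-258, -282, -138, -120] -> [-258, -282, -138]
  [-50, -17, -9, -47, -21] -> [-300, -102, -54, -282, -126] -> [-300, -102, -54, -282, -126] -> [-300, -102, -54, -282] -> [-300, -102, -54]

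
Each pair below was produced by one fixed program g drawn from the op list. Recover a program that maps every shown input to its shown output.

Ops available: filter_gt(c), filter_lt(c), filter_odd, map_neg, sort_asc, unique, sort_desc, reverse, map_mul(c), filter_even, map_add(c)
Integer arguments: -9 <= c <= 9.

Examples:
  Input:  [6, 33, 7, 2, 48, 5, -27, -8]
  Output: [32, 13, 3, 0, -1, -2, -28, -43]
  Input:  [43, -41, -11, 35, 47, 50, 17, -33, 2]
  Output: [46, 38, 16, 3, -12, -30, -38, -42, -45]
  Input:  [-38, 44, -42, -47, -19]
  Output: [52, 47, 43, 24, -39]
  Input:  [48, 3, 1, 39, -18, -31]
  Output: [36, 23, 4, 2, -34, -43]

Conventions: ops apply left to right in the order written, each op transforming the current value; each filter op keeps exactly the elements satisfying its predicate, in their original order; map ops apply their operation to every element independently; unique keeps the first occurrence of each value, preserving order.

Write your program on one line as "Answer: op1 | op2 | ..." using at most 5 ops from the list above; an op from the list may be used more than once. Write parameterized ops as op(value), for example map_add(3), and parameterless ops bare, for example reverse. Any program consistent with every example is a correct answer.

sort_asc | sort_desc | map_add(-5) | map_neg | reverse

Check, running the answer program on each example:
  [6, 33, 7, 2, 48, 5, -27, -8] -> [-27, -8, 2, 5, 6, 7, 33, 48] -> [48, 33, 7, 6, 5, 2, -8, -27] -> [43, 28, 2, 1, 0, -3, -13, -32] -> [-43, -28, -2, -1, 0, 3, 13, 32] -> [32, 13, 3, 0, -1, -2, -28, -43]
  [43, -41, -11, 35, 47, 50, 17, -33, 2] -> [-41, -33, -11, 2, 17, 35, 43, 47, 50] -> [50, 47, 43, 35, 17, 2, -11, -33, -41] -> [45, 42, 38, 30, 12, -3, -16, -38, -46] -> [-45, -42, -38, -30, -12, 3, 16, 38, 46] -> [46, 38, 16, 3, -12, -30, -38, -42, -45]
  [-38, 44, -42, -47, -19] -> [-47, -42, -38, -19, 44] -> [44, -19, -38, -42, -47] -> [39, -24, -43, -47, -52] -> [-39, 24, 43, 47, 52] -> [52, 47, 43, 24, -39]
  [48, 3, 1, 39, -18, -31] -> [-31, -18, 1, 3, 39, 48] -> [48, 39, 3, 1, -18, -31] -> [43, 34, -2, -4, -23, -36] -> [-43, -34, 2, 4, 23, 36] -> [36, 23, 4, 2, -34, -43]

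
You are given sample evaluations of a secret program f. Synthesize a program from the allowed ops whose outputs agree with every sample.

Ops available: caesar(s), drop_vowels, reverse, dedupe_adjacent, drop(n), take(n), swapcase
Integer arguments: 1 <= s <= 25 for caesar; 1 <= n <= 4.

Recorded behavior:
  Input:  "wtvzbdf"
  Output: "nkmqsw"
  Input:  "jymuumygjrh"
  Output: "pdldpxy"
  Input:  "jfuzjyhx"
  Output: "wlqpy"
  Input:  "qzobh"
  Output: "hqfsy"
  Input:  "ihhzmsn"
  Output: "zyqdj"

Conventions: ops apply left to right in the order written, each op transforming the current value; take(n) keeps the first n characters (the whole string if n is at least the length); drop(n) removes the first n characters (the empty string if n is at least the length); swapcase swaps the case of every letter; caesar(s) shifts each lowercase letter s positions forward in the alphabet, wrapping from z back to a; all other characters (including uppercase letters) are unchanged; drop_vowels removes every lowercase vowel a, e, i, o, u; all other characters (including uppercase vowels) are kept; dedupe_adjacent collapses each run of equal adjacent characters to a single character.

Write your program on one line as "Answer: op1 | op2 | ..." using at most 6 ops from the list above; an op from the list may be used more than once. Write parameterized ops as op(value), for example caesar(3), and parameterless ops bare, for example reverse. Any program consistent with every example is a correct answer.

caesar(17) | dedupe_adjacent | reverse | drop_vowels | reverse

Check, running the answer program on each example:
  "wtvzbdf" -> "nkmqsuw" -> "nkmqsuw" -> "wusqmkn" -> "wsqmkn" -> "nkmqsw"
  "jymuumygjrh" -> "apdlldpxaiy" -> "apdldpxaiy" -> "yiaxpdldpa" -> "yxpdldp" -> "pdldpxy"
  "jfuzjyhx" -> "awlqapyo" -> "awlqapyo" -> "oypaqlwa" -> "ypqlw" -> "wlqpy"
  "qzobh" -> "hqfsy" -> "hqfsy" -> "ysfqh" -> "ysfqh" -> "hqfsy"
  "ihhzmsn" -> "zyyqdje" -> "zyqdje" -> "ejdqyz" -> "jdqyz" -> "zyqdj"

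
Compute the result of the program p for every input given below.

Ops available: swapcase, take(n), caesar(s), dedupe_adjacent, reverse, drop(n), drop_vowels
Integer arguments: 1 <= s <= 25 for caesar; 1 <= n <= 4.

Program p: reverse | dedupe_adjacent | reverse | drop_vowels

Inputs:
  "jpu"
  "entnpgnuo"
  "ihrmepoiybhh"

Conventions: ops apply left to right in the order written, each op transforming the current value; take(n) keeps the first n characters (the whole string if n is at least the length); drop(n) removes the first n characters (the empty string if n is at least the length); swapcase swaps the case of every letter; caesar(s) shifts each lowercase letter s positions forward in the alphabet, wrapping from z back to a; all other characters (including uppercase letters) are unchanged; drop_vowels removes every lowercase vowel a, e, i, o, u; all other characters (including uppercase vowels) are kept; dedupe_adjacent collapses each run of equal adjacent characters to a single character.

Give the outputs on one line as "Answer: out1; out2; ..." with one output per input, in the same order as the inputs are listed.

Execution, op by op:
  "jpu" -> "upj" -> "upj" -> "jpu" -> "jp"
  "entnpgnuo" -> "oungpntne" -> "oungpntne" -> "entnpgnuo" -> "ntnpgn"
  "ihrmepoiybhh" -> "hhbyiopemrhi" -> "hbyiopemrhi" -> "ihrmepoiybh" -> "hrmpybh"

"jp"; "ntnpgn"; "hrmpybh"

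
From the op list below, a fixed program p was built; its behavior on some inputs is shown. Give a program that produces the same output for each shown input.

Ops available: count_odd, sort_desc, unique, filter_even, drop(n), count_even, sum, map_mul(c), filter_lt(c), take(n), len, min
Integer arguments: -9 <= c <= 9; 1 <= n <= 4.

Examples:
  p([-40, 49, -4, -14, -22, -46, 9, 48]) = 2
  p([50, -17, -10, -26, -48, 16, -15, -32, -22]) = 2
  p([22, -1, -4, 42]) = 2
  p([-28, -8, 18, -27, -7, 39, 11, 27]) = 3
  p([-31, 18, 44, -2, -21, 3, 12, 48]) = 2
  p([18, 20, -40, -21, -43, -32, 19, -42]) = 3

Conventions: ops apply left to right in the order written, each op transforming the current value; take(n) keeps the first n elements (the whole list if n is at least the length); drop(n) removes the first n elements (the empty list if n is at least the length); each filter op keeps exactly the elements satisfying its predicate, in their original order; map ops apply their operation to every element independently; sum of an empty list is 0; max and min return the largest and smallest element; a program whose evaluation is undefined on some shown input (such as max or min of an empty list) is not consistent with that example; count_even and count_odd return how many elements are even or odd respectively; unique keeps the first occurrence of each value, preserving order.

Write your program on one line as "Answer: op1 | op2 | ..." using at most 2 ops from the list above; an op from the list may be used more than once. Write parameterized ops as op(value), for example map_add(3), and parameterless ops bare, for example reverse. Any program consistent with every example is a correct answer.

take(3) | count_even

Check, running the answer program on each example:
  [-40, 49, -4, -14, -22, -46, 9, 48] -> [-40, 49, -4] -> 2
  [50, -17, -10, -26, -48, 16, -15, -32, -22] -> [50, -17, -10] -> 2
  [22, -1, -4, 42] -> [22, -1, -4] -> 2
  [-28, -8, 18, -27, -7, 39, 11, 27] -> [-28, -8, 18] -> 3
  [-31, 18, 44, -2, -21, 3, 12, 48] -> [-31, 18, 44] -> 2
  [18, 20, -40, -21, -43, -32, 19, -42] -> [18, 20, -40] -> 3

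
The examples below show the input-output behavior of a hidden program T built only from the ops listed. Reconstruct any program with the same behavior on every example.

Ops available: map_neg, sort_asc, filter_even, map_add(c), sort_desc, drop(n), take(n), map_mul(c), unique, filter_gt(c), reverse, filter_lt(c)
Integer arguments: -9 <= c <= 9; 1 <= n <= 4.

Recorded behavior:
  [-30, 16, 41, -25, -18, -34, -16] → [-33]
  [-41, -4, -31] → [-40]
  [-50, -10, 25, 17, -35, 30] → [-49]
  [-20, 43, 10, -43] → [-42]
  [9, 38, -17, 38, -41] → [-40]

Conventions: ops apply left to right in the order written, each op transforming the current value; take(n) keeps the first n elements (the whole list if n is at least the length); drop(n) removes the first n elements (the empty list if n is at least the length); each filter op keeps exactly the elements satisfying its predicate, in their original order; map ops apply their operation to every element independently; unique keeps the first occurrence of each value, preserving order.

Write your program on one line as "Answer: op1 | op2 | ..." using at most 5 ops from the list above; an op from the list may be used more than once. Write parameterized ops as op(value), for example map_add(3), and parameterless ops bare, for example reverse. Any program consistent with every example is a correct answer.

map_add(-7) | sort_asc | take(1) | map_add(8)

Check, running the answer program on each example:
  [-30, 16, 41, -25, -18, -34, -16] -> [-37, 9, 34, -32, -25, -41, -23] -> [-41, -37, -32, -25, -23, 9, 34] -> [-41] -> [-33]
  [-41, -4, -31] -> [-48, -11, -38] -> [-48, -38, -11] -> [-48] -> [-40]
  [-50, -10, 25, 17, -35, 30] -> [-57, -17, 18, 10, -42, 23] -> [-57, -42, -17, 10, 18, 23] -> [-57] -> [-49]
  [-20, 43, 10, -43] -> [-27, 36, 3, -50] -> [-50, -27, 3, 36] -> [-50] -> [-42]
  [9, 38, -17, 38, -41] -> [2, 31, -24, 31, -48] -> [-48, -24, 2, 31, 31] -> [-48] -> [-40]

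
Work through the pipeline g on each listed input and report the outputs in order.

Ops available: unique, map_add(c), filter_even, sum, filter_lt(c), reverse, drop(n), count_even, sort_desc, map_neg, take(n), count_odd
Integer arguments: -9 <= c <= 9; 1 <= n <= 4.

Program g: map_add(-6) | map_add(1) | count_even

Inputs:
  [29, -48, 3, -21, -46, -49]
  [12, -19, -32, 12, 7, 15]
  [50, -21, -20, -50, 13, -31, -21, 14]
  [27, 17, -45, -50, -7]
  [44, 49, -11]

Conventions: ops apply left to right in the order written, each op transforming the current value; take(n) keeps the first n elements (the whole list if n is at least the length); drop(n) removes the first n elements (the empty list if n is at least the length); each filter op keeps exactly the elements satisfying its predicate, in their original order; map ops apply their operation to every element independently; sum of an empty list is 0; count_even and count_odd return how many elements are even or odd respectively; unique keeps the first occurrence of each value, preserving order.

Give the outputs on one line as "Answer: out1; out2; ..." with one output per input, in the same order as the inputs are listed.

4; 3; 4; 4; 2

Execution, op by op:
  [29, -48, 3, -21, -46, -49] -> [23, -54, -3, -27, -52, -55] -> [24, -53, -2, -26, -51, -54] -> 4
  [12, -19, -32, 12, 7, 15] -> [6, -25, -38, 6, 1, 9] -> [7, -24, -37, 7, 2, 10] -> 3
  [50, -21, -20, -50, 13, -31, -21, 14] -> [44, -27, -26, -56, 7, -37, -27, 8] -> [45, -26, -25, -55, 8, -36, -26, 9] -> 4
  [27, 17, -45, -50, -7] -> [21, 11, -51, -56, -13] -> [22, 12, -50, -55, -12] -> 4
  [44, 49, -11] -> [38, 43, -17] -> [39, 44, -16] -> 2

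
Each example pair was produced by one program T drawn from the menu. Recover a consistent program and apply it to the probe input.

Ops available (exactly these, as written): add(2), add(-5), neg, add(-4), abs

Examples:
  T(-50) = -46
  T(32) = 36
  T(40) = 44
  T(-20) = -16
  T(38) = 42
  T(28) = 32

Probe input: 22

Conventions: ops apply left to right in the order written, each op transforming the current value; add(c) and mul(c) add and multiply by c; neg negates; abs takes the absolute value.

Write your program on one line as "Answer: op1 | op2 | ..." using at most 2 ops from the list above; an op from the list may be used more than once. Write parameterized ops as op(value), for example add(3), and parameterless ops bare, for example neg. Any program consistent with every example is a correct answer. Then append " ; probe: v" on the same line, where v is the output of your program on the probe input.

add(2) | add(2) ; probe: 26

Check, running the answer program on each example:
  -50 -> -48 -> -46
  32 -> 34 -> 36
  40 -> 42 -> 44
  -20 -> -18 -> -16
  38 -> 40 -> 42
  28 -> 30 -> 32
  probe: 22 -> 24 -> 26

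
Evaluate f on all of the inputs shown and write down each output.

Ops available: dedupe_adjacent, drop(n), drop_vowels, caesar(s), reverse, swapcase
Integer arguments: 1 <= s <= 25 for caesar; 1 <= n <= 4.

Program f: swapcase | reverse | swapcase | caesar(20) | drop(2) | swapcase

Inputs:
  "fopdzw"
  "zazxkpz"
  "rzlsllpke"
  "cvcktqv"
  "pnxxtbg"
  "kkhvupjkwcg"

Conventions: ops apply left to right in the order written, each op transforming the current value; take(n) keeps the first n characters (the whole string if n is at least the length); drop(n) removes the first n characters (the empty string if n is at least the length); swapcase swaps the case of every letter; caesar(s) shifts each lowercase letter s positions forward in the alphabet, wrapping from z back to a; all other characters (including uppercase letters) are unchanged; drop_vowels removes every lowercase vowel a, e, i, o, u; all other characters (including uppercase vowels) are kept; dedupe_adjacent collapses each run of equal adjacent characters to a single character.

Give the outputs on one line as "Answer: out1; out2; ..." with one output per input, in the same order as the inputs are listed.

Execution, op by op:
  "fopdzw" -> "FOPDZW" -> "WZDPOF" -> "wzdpof" -> "qtxjiz" -> "xjiz" -> "XJIZ"
  "zazxkpz" -> "ZAZXKPZ" -> "ZPKXZAZ" -> "zpkxzaz" -> "tjertut" -> "ertut" -> "ERTUT"
  "rzlsllpke" -> "RZLSLLPKE" -> "EKPLLSLZR" -> "ekpllslzr" -> "yejffmftl" -> "jffmftl" -> "JFFMFTL"
  "cvcktqv" -> "CVCKTQV" -> "VQTKCVC" -> "vqtkcvc" -> "pknewpw" -> "newpw" -> "NEWPW"
  "pnxxtbg" -> "PNXXTBG" -> "GBTXXNP" -> "gbtxxnp" -> "avnrrhj" -> "nrrhj" -> "NRRHJ"
  "kkhvupjkwcg" -> "KKHVUPJKWCG" -> "GCWKJPUVHKK" -> "gcwkjpuvhkk" -> "awqedjopbee" -> "qedjopbee" -> "QEDJOPBEE"

"XJIZ"; "ERTUT"; "JFFMFTL"; "NEWPW"; "NRRHJ"; "QEDJOPBEE"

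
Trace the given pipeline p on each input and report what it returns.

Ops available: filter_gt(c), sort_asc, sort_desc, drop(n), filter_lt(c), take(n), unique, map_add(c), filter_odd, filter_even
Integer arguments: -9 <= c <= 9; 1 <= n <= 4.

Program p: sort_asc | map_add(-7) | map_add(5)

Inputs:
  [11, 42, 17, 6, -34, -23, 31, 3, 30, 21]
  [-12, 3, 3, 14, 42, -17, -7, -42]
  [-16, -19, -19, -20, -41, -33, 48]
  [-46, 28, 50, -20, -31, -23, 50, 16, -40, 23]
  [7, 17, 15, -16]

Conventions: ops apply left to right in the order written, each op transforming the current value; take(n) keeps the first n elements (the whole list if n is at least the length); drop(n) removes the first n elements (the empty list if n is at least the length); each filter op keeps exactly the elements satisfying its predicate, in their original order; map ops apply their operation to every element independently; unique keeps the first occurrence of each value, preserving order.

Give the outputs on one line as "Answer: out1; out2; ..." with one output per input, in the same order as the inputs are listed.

[-36, -25, 1, 4, 9, 15, 19, 28, 29, 40]; [-44, -19, -14, -9, 1, 1, 12, 40]; [-43, -35, -22, -21, -21, -18, 46]; [-48, -42, -33, -25, -22, 14, 21, 26, 48, 48]; [-18, 5, 13, 15]

Execution, op by op:
  [11, 42, 17, 6, -34, -23, 31, 3, 30, 21] -> [-34, -23, 3, 6, 11, 17, 21, 30, 31, 42] -> [-41, -30, -4, -1, 4, 10, 14, 23, 24, 35] -> [-36, -25, 1, 4, 9, 15, 19, 28, 29, 40]
  [-12, 3, 3, 14, 42, -17, -7, -42] -> [-42, -17, -12, -7, 3, 3, 14, 42] -> [-49, -24, -19, -14, -4, -4, 7, 35] -> [-44, -19, -14, -9, 1, 1, 12, 40]
  [-16, -19, -19, -20, -41, -33, 48] -> [-41, -33, -20, -19, -19, -16, 48] -> [-48, -40, -27, -26, -26, -23, 41] -> [-43, -35, -22, -21, -21, -18, 46]
  [-46, 28, 50, -20, -31, -23, 50, 16, -40, 23] -> [-46, -40, -31, -23, -20, 16, 23, 28, 50, 50] -> [-53, -47, -38, -30, -27, 9, 16, 21, 43, 43] -> [-48, -42, -33, -25, -22, 14, 21, 26, 48, 48]
  [7, 17, 15, -16] -> [-16, 7, 15, 17] -> [-23, 0, 8, 10] -> [-18, 5, 13, 15]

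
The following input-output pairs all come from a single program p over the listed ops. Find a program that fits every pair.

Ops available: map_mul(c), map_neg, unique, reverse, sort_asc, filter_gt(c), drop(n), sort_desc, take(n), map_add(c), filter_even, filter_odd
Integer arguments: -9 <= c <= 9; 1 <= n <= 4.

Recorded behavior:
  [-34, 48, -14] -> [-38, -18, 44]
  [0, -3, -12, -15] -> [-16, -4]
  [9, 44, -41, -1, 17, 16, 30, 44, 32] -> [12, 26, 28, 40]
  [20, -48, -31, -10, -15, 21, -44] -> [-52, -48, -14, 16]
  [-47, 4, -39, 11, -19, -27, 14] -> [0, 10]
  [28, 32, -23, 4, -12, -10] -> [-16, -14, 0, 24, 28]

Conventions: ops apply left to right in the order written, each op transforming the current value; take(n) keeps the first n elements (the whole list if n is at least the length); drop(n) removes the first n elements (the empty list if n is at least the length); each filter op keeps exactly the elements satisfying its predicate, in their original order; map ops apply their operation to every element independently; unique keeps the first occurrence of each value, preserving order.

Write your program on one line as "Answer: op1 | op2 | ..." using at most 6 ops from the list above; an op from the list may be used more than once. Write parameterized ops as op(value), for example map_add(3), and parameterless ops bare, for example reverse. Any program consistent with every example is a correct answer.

sort_desc | unique | filter_even | sort_asc | map_add(-4)

Check, running the answer program on each example:
  [-34, 48, -14] -> [48, -14, -34] -> [48, -14, -34] -> [48, -14, -34] -> [-34, -14, 48] -> [-38, -18, 44]
  [0, -3, -12, -15] -> [0, -3, -12, -15] -> [0, -3, -12, -15] -> [0, -12] -> [-12, 0] -> [-16, -4]
  [9, 44, -41, -1, 17, 16, 30, 44, 32] -> [44, 44, 32, 30, 17, 16, 9, -1, -41] -> [44, 32, 30, 17, 16, 9, -1, -41] -> [44, 32, 30, 16] -> [16, 30, 32, 44] -> [12, 26, 28, 40]
  [20, -48, -31, -10, -15, 21, -44] -> [21, 20, -10, -15, -31, -44, -48] -> [21, 20, -10, -15, -31, -44, -48] -> [20, -10, -44, -48] -> [-48, -44, -10, 20] -> [-52, -48, -14, 16]
  [-47, 4, -39, 11, -19, -27, 14] -> [14, 11, 4, -19, -27, -39, -47] -> [14, 11, 4, -19, -27, -39, -47] -> [14, 4] -> [4, 14] -> [0, 10]
  [28, 32, -23, 4, -12, -10] -> [32, 28, 4, -10, -12, -23] -> [32, 28, 4, -10, -12, -23] -> [32, 28, 4, -10, -12] -> [-12, -10, 4, 28, 32] -> [-16, -14, 0, 24, 28]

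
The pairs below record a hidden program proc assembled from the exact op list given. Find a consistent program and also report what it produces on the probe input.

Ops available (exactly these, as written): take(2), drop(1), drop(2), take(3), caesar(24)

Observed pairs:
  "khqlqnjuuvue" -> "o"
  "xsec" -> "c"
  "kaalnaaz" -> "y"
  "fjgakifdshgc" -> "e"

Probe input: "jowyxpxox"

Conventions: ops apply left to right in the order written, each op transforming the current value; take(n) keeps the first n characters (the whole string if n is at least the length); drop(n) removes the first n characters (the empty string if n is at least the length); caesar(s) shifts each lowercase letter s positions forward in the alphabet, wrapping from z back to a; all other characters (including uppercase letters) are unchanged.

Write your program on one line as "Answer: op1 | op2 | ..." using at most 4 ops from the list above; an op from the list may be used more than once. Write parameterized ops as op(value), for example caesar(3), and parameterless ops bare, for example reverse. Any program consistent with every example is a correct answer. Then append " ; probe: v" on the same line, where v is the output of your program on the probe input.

caesar(24) | take(3) | drop(2) ; probe: "u"

Check, running the answer program on each example:
  "khqlqnjuuvue" -> "ifojolhsstsc" -> "ifo" -> "o"
  "xsec" -> "vqca" -> "vqc" -> "c"
  "kaalnaaz" -> "iyyjlyyx" -> "iyy" -> "y"
  "fjgakifdshgc" -> "dheyigdbqfea" -> "dhe" -> "e"
  probe: "jowyxpxox" -> "hmuwvnvmv" -> "hmu" -> "u"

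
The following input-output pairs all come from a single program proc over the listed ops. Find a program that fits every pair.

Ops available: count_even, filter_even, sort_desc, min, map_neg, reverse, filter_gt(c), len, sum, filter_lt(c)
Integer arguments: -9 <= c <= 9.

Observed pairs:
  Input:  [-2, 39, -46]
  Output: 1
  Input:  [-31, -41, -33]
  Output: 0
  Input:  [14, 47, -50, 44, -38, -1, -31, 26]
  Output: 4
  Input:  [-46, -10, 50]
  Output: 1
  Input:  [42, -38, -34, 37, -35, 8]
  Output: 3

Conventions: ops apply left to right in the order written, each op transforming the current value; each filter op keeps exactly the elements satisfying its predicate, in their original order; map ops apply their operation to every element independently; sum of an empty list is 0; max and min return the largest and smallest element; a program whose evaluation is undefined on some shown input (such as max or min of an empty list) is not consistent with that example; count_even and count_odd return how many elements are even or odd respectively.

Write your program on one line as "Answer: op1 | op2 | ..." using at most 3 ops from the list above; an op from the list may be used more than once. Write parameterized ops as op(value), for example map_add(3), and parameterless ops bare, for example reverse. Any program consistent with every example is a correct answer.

filter_gt(1) | len

Check, running the answer program on each example:
  [-2, 39, -46] -> [39] -> 1
  [-31, -41, -33] -> [] -> 0
  [14, 47, -50, 44, -38, -1, -31, 26] -> [14, 47, 44, 26] -> 4
  [-46, -10, 50] -> [50] -> 1
  [42, -38, -34, 37, -35, 8] -> [42, 37, 8] -> 3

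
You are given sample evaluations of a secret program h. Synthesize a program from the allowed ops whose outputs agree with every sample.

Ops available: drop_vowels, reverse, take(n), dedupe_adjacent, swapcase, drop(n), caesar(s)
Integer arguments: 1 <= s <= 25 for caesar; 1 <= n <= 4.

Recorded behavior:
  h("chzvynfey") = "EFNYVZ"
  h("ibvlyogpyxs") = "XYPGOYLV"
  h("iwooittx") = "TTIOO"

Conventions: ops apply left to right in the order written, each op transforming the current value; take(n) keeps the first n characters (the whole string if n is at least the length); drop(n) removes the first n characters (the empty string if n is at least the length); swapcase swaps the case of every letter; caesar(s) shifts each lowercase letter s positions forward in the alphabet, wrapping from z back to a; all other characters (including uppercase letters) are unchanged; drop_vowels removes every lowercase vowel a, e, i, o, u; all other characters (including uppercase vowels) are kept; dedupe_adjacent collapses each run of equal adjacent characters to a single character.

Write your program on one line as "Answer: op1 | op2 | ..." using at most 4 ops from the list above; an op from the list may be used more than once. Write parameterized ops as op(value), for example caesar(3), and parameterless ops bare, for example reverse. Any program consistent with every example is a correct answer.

drop(2) | reverse | swapcase | drop(1)

Check, running the answer program on each example:
  "chzvynfey" -> "zvynfey" -> "yefnyvz" -> "YEFNYVZ" -> "EFNYVZ"
  "ibvlyogpyxs" -> "vlyogpyxs" -> "sxypgoylv" -> "SXYPGOYLV" -> "XYPGOYLV"
  "iwooittx" -> "ooittx" -> "xttioo" -> "XTTIOO" -> "TTIOO"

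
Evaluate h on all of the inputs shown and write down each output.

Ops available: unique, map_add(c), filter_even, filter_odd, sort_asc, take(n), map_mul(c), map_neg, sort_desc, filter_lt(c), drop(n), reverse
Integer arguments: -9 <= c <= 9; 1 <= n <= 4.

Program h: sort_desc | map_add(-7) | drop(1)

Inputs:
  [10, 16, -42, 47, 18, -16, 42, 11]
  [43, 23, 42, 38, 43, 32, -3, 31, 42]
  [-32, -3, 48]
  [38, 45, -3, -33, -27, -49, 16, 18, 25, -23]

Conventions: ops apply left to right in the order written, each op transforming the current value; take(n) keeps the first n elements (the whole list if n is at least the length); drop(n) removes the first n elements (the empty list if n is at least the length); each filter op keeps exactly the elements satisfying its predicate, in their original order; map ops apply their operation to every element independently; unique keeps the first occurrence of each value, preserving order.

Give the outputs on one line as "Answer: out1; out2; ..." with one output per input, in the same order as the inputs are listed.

Execution, op by op:
  [10, 16, -42, 47, 18, -16, 42, 11] -> [47, 42, 18, 16, 11, 10, -16, -42] -> [40, 35, 11, 9, 4, 3, -23, -49] -> [35, 11, 9, 4, 3, -23, -49]
  [43, 23, 42, 38, 43, 32, -3, 31, 42] -> [43, 43, 42, 42, 38, 32, 31, 23, -3] -> [36, 36, 35, 35, 31, 25, 24, 16, -10] -> [36, 35, 35, 31, 25, 24, 16, -10]
  [-32, -3, 48] -> [48, -3, -32] -> [41, -10, -39] -> [-10, -39]
  [38, 45, -3, -33, -27, -49, 16, 18, 25, -23] -> [45, 38, 25, 18, 16, -3, -23, -27, -33, -49] -> [38, 31, 18, 11, 9, -10, -30, -34, -40, -56] -> [31, 18, 11, 9, -10, -30, -34, -40, -56]

[35, 11, 9, 4, 3, -23, -49]; [36, 35, 35, 31, 25, 24, 16, -10]; [-10, -39]; [31, 18, 11, 9, -10, -30, -34, -40, -56]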